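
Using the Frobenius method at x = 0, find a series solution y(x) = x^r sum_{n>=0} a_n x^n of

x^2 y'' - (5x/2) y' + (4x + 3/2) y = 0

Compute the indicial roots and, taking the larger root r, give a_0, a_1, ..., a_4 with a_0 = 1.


Write in Frobenius form y'' + (p(x)/x) y' + (q(x)/x^2) y = 0:
  p(x) = -5/2,  q(x) = 4x + 3/2.
Indicial equation: r(r-1) + (-5/2) r + (3/2) = 0 -> roots r_1 = 3, r_2 = 1/2.
Take r = r_1 = 3. Let y(x) = x^r sum_{n>=0} a_n x^n with a_0 = 1.
Substitute y = x^r sum a_n x^n and match x^{r+n}. The recurrence is
  D(n) a_n + 4 a_{n-1} = 0,  where D(n) = (r+n)(r+n-1) + (-5/2)(r+n) + (3/2).
  a_n = -4 / D(n) * a_{n-1}.
Since the indicial polynomial factors as (r - r_1)(r - r_2), D(n) = (r_1 + n - r_1)(r_1 + n - r_2) = n(n + 5/2).
Evaluating step by step (a_0 = 1):
  n = 1: D(1) = 1(1 + 5/2) = 7/2; numerator = -4(1) = -4; a_1 = (-4)/(7/2) = -8/7
  n = 2: D(2) = 2(2 + 5/2) = 9; numerator = -4(-8/7) = 32/7; a_2 = (32/7)/(9) = 32/63
  n = 3: D(3) = 3(3 + 5/2) = 33/2; numerator = -4(32/63) = -128/63; a_3 = (-128/63)/(33/2) = -256/2079
  n = 4: D(4) = 4(4 + 5/2) = 26; numerator = -4(-256/2079) = 1024/2079; a_4 = (1024/2079)/(26) = 512/27027

r = 3; a_0 = 1; a_1 = -8/7; a_2 = 32/63; a_3 = -256/2079; a_4 = 512/27027


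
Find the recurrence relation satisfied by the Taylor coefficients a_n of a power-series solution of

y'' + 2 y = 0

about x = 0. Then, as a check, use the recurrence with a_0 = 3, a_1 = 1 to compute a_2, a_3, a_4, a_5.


Substitute y = sum_n a_n x^n into y'' + (const) y = 0.
y''(x) = sum_{n>=0} (n+2)(n+1) a_{n+2} x^n.
The ODE becomes sum_n [(n+2)(n+1) a_{n+2} + 2 a_n] x^n = 0.
Setting each coefficient to zero gives the recurrence:
  (n+2)(n+1) a_{n+2} + 2 a_n = 0,
  a_{n+2} = -2 / ((n+1)(n+2)) a_n.

Check with a_0 = 3, a_1 = 1 (apply the recurrence for n = 0, 1, 2, 3): a_0 = 3, a_1 = 1, a_2 = -3, a_3 = -1/3, a_4 = 1/2, a_5 = 1/30.

a_{n+2} = -2/((n+1)(n+2)) * a_n; check: a_0 = 3, a_1 = 1, a_2 = -3, a_3 = -1/3, a_4 = 1/2, a_5 = 1/30


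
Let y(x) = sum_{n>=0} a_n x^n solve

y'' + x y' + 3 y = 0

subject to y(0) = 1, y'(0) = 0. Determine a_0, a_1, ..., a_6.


Ansatz: y(x) = sum_{n>=0} a_n x^n, so y'(x) = sum_{n>=1} n a_n x^(n-1) and y''(x) = sum_{n>=2} n(n-1) a_n x^(n-2).
Substitute into P(x) y'' + Q(x) y' + R(x) y = 0 with P(x) = 1, Q(x) = x, R(x) = 3, and match powers of x.
Initial conditions: a_0 = 1, a_1 = 0.
Setting the coefficient of each power of x to zero and solving order by order (substituting the coefficients already found):
  x^0: 2 a_2 + 3 a_0 = 0  ->  2 a_2 = -3 a_0 = -3  ->  a_2 = -3/2
  x^1: 6 a_3 + 4 a_1 = 0  ->  6 a_3 = -4 a_1 = 0  ->  a_3 = 0
  x^2: 12 a_4 + 5 a_2 = 0  ->  12 a_4 = -5 a_2 = 15/2  ->  a_4 = 5/8
  x^3: 20 a_5 + 6 a_3 = 0  ->  20 a_5 = -6 a_3 = 0  ->  a_5 = 0
  x^4: 30 a_6 + 7 a_4 = 0  ->  30 a_6 = -7 a_4 = -35/8  ->  a_6 = -7/48
Truncated series: y(x) = 1 - (3/2) x^2 + (5/8) x^4 - (7/48) x^6 + O(x^7).

a_0 = 1; a_1 = 0; a_2 = -3/2; a_3 = 0; a_4 = 5/8; a_5 = 0; a_6 = -7/48


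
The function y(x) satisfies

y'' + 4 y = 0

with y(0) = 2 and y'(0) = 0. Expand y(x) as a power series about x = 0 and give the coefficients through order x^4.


Ansatz: y(x) = sum_{n>=0} a_n x^n, so y'(x) = sum_{n>=1} n a_n x^(n-1) and y''(x) = sum_{n>=2} n(n-1) a_n x^(n-2).
Substitute into P(x) y'' + Q(x) y' + R(x) y = 0 with P(x) = 1, Q(x) = 0, R(x) = 4, and match powers of x.
Initial conditions: a_0 = 2, a_1 = 0.
Setting the coefficient of each power of x to zero and solving order by order (substituting the coefficients already found):
  x^0: 2 a_2 + 4 a_0 = 0  ->  2 a_2 = -4 a_0 = -8  ->  a_2 = -4
  x^1: 6 a_3 + 4 a_1 = 0  ->  6 a_3 = -4 a_1 = 0  ->  a_3 = 0
  x^2: 12 a_4 + 4 a_2 = 0  ->  12 a_4 = -4 a_2 = 16  ->  a_4 = 4/3
Truncated series: y(x) = 2 - 4 x^2 + (4/3) x^4 + O(x^5).

a_0 = 2; a_1 = 0; a_2 = -4; a_3 = 0; a_4 = 4/3


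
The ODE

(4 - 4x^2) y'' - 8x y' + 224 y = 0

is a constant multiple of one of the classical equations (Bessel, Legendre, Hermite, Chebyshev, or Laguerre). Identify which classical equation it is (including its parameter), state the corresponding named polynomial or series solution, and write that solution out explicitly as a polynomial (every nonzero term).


All three coefficients share the factor 4; dividing through by 4 gives  (1 - x^2) y'' - 2x y' + 56 y = 0.
This matches the Legendre equation (1 - x^2) y'' - 2x y' + n(n+1) y = 0 (note the -2x y' term) with n(n+1) = 56, so n = 7; the polynomial solution is P_7(x).
With y = sum_k a_k x^k, matching x^k gives (k+2)(k+1) a_{k+2} = [k(k+1) - n(n+1)] a_k = (k - 7)(k + 8) a_k. The right side vanishes at k = 7, so the series with the parity of 7 terminates at degree 7.
Standard normalization (P_n(1) = 1): leading coefficient (2n)!/(2^n (n!)^2) = 87178291200/(128*25401600) = 429/16, so a_7 = 429/16. Work downward with a_k = (k+1)(k+2) a_{k+2} / ((k - 7)(k + 8)):
  a_5 = (6)(7)(429/16) / ((5 - 7)(5 + 8)) = (9009/8)/(-26) = -693/16
  a_3 = (4)(5)(-693/16) / ((3 - 7)(3 + 8)) = (-3465/4)/(-44) = 315/16
  a_1 = (2)(3)(315/16) / ((1 - 7)(1 + 8)) = (945/8)/(-54) = -35/16
Hence P_7(x) = 429 x^7/16 - 693 x^5/16 + 315 x^3/16 - 35 x/16.

P_7(x); series = 429 x^7/16 - 693 x^5/16 + 315 x^3/16 - 35 x/16


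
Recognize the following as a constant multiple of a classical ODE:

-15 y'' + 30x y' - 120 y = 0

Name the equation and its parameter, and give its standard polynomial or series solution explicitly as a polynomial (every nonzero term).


All three coefficients share the factor -15; dividing through by -15 gives  y'' - 2x y' + 8 y = 0.
This matches the Hermite equation y'' - 2x y' + 2n y = 0 with 2n = 8, so n = 4; the polynomial solution is H_4(x).
With y = sum_k a_k x^k, matching x^k gives (k+2)(k+1) a_{k+2} = 2(k - n) a_k = 2(k - 4) a_k. The right side vanishes at k = 4, so the series with the parity of 4 terminates at degree 4.
Standard normalization: leading coefficient of H_n is 2^n, so a_4 = 2^4 = 16. Work downward with a_k = (k+1)(k+2) a_{k+2} / (2(k - n)):
  a_2 = (3)(4)(16) / (2(2 - 4)) = 192/(-4) = -48
  a_0 = (1)(2)(-48) / (2(0 - 4)) = -96/(-8) = 12
Hence H_4(x) = 16 x^4 - 48 x^2 + 12.

H_4(x); series = 16 x^4 - 48 x^2 + 12


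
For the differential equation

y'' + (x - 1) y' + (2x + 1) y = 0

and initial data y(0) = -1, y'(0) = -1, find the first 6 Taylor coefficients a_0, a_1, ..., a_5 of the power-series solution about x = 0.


Ansatz: y(x) = sum_{n>=0} a_n x^n, so y'(x) = sum_{n>=1} n a_n x^(n-1) and y''(x) = sum_{n>=2} n(n-1) a_n x^(n-2).
Substitute into P(x) y'' + Q(x) y' + R(x) y = 0 with P(x) = 1, Q(x) = x - 1, R(x) = 2x + 1, and match powers of x.
Initial conditions: a_0 = -1, a_1 = -1.
Setting the coefficient of each power of x to zero and solving order by order (substituting the coefficients already found):
  x^0: 2 a_2 - a_1 + a_0 = 0  ->  2 a_2 = a_1 - a_0 = 0  ->  a_2 = 0
  x^1: 6 a_3 - 2 a_2 + 2 a_1 + 2 a_0 = 0  ->  6 a_3 = 2 a_2 - 2 a_1 - 2 a_0 = 4  ->  a_3 = 2/3
  x^2: 12 a_4 - 3 a_3 + 3 a_2 + 2 a_1 = 0  ->  12 a_4 = 3 a_3 - 3 a_2 - 2 a_1 = 4  ->  a_4 = 1/3
  x^3: 20 a_5 - 4 a_4 + 4 a_3 + 2 a_2 = 0  ->  20 a_5 = 4 a_4 - 4 a_3 - 2 a_2 = -4/3  ->  a_5 = -1/15
Truncated series: y(x) = -1 - x + (2/3) x^3 + (1/3) x^4 - (1/15) x^5 + O(x^6).

a_0 = -1; a_1 = -1; a_2 = 0; a_3 = 2/3; a_4 = 1/3; a_5 = -1/15


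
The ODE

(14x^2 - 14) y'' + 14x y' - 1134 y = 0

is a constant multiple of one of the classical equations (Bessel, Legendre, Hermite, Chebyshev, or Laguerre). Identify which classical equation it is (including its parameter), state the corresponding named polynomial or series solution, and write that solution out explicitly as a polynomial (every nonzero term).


All three coefficients share the factor -14; dividing through by -14 gives  (1 - x^2) y'' - x y' + 81 y = 0.
This matches the Chebyshev equation (1 - x^2) y'' - x y' + n^2 y = 0 (note the -x y' term, not -2x y') with n^2 = 81, so n = 9; the polynomial solution is T_9(x).
With y = sum_k a_k x^k, matching x^k gives (k+2)(k+1) a_{k+2} = (k^2 - n^2) a_k = (k - 9)(k + 9) a_k. The right side vanishes at k = 9, so the series with the parity of 9 terminates at degree 9.
Standard normalization: leading coefficient of T_n is 2^(n-1), so a_9 = 2^8 = 256. Work downward with a_k = (k+1)(k+2) a_{k+2} / ((k - 9)(k + 9)):
  a_7 = (8)(9)(256) / ((7 - 9)(7 + 9)) = 18432/(-32) = -576
  a_5 = (6)(7)(-576) / ((5 - 9)(5 + 9)) = -24192/(-56) = 432
  a_3 = (4)(5)(432) / ((3 - 9)(3 + 9)) = 8640/(-72) = -120
  a_1 = (2)(3)(-120) / ((1 - 9)(1 + 9)) = -720/(-80) = 9
Hence T_9(x) = 256 x^9 - 576 x^7 + 432 x^5 - 120 x^3 + 9 x.

T_9(x); series = 256 x^9 - 576 x^7 + 432 x^5 - 120 x^3 + 9 x


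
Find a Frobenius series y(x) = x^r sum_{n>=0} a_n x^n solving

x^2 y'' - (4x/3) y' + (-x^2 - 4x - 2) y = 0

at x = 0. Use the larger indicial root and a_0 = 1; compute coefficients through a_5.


Write in Frobenius form y'' + (p(x)/x) y' + (q(x)/x^2) y = 0:
  p(x) = -4/3,  q(x) = -x^2 - 4x - 2.
Indicial equation: r(r-1) + (-4/3) r + (-2) = 0 -> roots r_1 = 3, r_2 = -2/3.
Take r = r_1 = 3. Let y(x) = x^r sum_{n>=0} a_n x^n with a_0 = 1.
Substitute y = x^r sum a_n x^n and match x^{r+n}. The recurrence is
  D(n) a_n - 4 a_{n-1} - 1 a_{n-2} = 0,  where D(n) = (r+n)(r+n-1) + (-4/3)(r+n) + (-2).
  a_n = [4 a_{n-1} + 1 a_{n-2}] / D(n).
Since the indicial polynomial factors as (r - r_1)(r - r_2), D(n) = (r_1 + n - r_1)(r_1 + n - r_2) = n(n + 11/3).
Evaluating step by step (a_0 = 1):
  n = 1: D(1) = 1(1 + 11/3) = 14/3; numerator = 4(1) = 4; a_1 = (4)/(14/3) = 6/7
  n = 2: D(2) = 2(2 + 11/3) = 34/3; numerator = 4(6/7) + 1(1) = 31/7; a_2 = (31/7)/(34/3) = 93/238
  n = 3: D(3) = 3(3 + 11/3) = 20; numerator = 4(93/238) + 1(6/7) = 288/119; a_3 = (288/119)/(20) = 72/595
  n = 4: D(4) = 4(4 + 11/3) = 92/3; numerator = 4(72/595) + 1(93/238) = 1041/1190; a_4 = (1041/1190)/(92/3) = 3123/109480
  n = 5: D(5) = 5(5 + 11/3) = 130/3; numerator = 4(3123/109480) + 1(72/595) = 1287/5474; a_5 = (1287/5474)/(130/3) = 297/54740

r = 3; a_0 = 1; a_1 = 6/7; a_2 = 93/238; a_3 = 72/595; a_4 = 3123/109480; a_5 = 297/54740


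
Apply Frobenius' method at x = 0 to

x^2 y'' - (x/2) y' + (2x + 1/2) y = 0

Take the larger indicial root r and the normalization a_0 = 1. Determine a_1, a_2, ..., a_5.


Write in Frobenius form y'' + (p(x)/x) y' + (q(x)/x^2) y = 0:
  p(x) = -1/2,  q(x) = 2x + 1/2.
Indicial equation: r(r-1) + (-1/2) r + (1/2) = 0 -> roots r_1 = 1, r_2 = 1/2.
Take r = r_1 = 1. Let y(x) = x^r sum_{n>=0} a_n x^n with a_0 = 1.
Substitute y = x^r sum a_n x^n and match x^{r+n}. The recurrence is
  D(n) a_n + 2 a_{n-1} = 0,  where D(n) = (r+n)(r+n-1) + (-1/2)(r+n) + (1/2).
  a_n = -2 / D(n) * a_{n-1}.
Since the indicial polynomial factors as (r - r_1)(r - r_2), D(n) = (r_1 + n - r_1)(r_1 + n - r_2) = n(n + 1/2).
Evaluating step by step (a_0 = 1):
  n = 1: D(1) = 1(1 + 1/2) = 3/2; numerator = -2(1) = -2; a_1 = (-2)/(3/2) = -4/3
  n = 2: D(2) = 2(2 + 1/2) = 5; numerator = -2(-4/3) = 8/3; a_2 = (8/3)/(5) = 8/15
  n = 3: D(3) = 3(3 + 1/2) = 21/2; numerator = -2(8/15) = -16/15; a_3 = (-16/15)/(21/2) = -32/315
  n = 4: D(4) = 4(4 + 1/2) = 18; numerator = -2(-32/315) = 64/315; a_4 = (64/315)/(18) = 32/2835
  n = 5: D(5) = 5(5 + 1/2) = 55/2; numerator = -2(32/2835) = -64/2835; a_5 = (-64/2835)/(55/2) = -128/155925

r = 1; a_0 = 1; a_1 = -4/3; a_2 = 8/15; a_3 = -32/315; a_4 = 32/2835; a_5 = -128/155925


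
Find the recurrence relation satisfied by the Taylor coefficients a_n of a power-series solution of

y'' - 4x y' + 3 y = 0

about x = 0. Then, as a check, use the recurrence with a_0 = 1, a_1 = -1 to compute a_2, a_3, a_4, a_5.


Substitute y = sum_n a_n x^n.
y''(x) has coefficient (n+2)(n+1) a_{n+2} at x^n;
-4 x y'(x) has coefficient -4 n a_n at x^n (shift);
3 y(x) has coefficient 3 a_n at x^n.
Matching x^n: (n+2)(n+1) a_{n+2} + (-4n + 3) a_n = 0.
Thus a_{n+2} = (4n - 3) / ((n+1)(n+2)) * a_n.

Check with a_0 = 1, a_1 = -1 (apply the recurrence for n = 0, 1, 2, 3): a_0 = 1, a_1 = -1, a_2 = -3/2, a_3 = -1/6, a_4 = -5/8, a_5 = -3/40.

a_(n+2) = (4n - 3) / ((n+1)(n+2)) * a_n; check: a_0 = 1, a_1 = -1, a_2 = -3/2, a_3 = -1/6, a_4 = -5/8, a_5 = -3/40


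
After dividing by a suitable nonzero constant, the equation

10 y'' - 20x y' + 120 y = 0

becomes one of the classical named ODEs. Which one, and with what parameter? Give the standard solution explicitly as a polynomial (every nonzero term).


All three coefficients share the factor 10; dividing through by 10 gives  y'' - 2x y' + 12 y = 0.
This matches the Hermite equation y'' - 2x y' + 2n y = 0 with 2n = 12, so n = 6; the polynomial solution is H_6(x).
With y = sum_k a_k x^k, matching x^k gives (k+2)(k+1) a_{k+2} = 2(k - n) a_k = 2(k - 6) a_k. The right side vanishes at k = 6, so the series with the parity of 6 terminates at degree 6.
Standard normalization: leading coefficient of H_n is 2^n, so a_6 = 2^6 = 64. Work downward with a_k = (k+1)(k+2) a_{k+2} / (2(k - n)):
  a_4 = (5)(6)(64) / (2(4 - 6)) = 1920/(-4) = -480
  a_2 = (3)(4)(-480) / (2(2 - 6)) = -5760/(-8) = 720
  a_0 = (1)(2)(720) / (2(0 - 6)) = 1440/(-12) = -120
Hence H_6(x) = 64 x^6 - 480 x^4 + 720 x^2 - 120.

H_6(x); series = 64 x^6 - 480 x^4 + 720 x^2 - 120


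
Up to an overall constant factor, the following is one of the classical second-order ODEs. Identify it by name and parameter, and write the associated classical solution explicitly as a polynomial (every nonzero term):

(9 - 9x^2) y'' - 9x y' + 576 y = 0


All three coefficients share the factor 9; dividing through by 9 gives  (1 - x^2) y'' - x y' + 64 y = 0.
This matches the Chebyshev equation (1 - x^2) y'' - x y' + n^2 y = 0 (note the -x y' term, not -2x y') with n^2 = 64, so n = 8; the polynomial solution is T_8(x).
With y = sum_k a_k x^k, matching x^k gives (k+2)(k+1) a_{k+2} = (k^2 - n^2) a_k = (k - 8)(k + 8) a_k. The right side vanishes at k = 8, so the series with the parity of 8 terminates at degree 8.
Standard normalization: leading coefficient of T_n is 2^(n-1), so a_8 = 2^7 = 128. Work downward with a_k = (k+1)(k+2) a_{k+2} / ((k - 8)(k + 8)):
  a_6 = (7)(8)(128) / ((6 - 8)(6 + 8)) = 7168/(-28) = -256
  a_4 = (5)(6)(-256) / ((4 - 8)(4 + 8)) = -7680/(-48) = 160
  a_2 = (3)(4)(160) / ((2 - 8)(2 + 8)) = 1920/(-60) = -32
  a_0 = (1)(2)(-32) / ((0 - 8)(0 + 8)) = -64/(-64) = 1
Hence T_8(x) = 128 x^8 - 256 x^6 + 160 x^4 - 32 x^2 + 1.

T_8(x); series = 128 x^8 - 256 x^6 + 160 x^4 - 32 x^2 + 1


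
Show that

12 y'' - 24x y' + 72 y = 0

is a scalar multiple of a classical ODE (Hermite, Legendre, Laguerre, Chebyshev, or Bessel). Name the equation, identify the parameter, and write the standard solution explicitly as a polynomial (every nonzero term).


All three coefficients share the factor 12; dividing through by 12 gives  y'' - 2x y' + 6 y = 0.
This matches the Hermite equation y'' - 2x y' + 2n y = 0 with 2n = 6, so n = 3; the polynomial solution is H_3(x).
With y = sum_k a_k x^k, matching x^k gives (k+2)(k+1) a_{k+2} = 2(k - n) a_k = 2(k - 3) a_k. The right side vanishes at k = 3, so the series with the parity of 3 terminates at degree 3.
Standard normalization: leading coefficient of H_n is 2^n, so a_3 = 2^3 = 8. Work downward with a_k = (k+1)(k+2) a_{k+2} / (2(k - n)):
  a_1 = (2)(3)(8) / (2(1 - 3)) = 48/(-4) = -12
Hence H_3(x) = 8 x^3 - 12 x.

H_3(x); series = 8 x^3 - 12 x


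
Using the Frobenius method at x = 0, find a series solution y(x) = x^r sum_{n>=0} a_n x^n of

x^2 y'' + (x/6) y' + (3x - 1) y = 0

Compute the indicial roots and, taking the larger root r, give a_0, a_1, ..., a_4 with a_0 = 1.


Write in Frobenius form y'' + (p(x)/x) y' + (q(x)/x^2) y = 0:
  p(x) = 1/6,  q(x) = 3x - 1.
Indicial equation: r(r-1) + (1/6) r + (-1) = 0 -> roots r_1 = 3/2, r_2 = -2/3.
Take r = r_1 = 3/2. Let y(x) = x^r sum_{n>=0} a_n x^n with a_0 = 1.
Substitute y = x^r sum a_n x^n and match x^{r+n}. The recurrence is
  D(n) a_n + 3 a_{n-1} = 0,  where D(n) = (r+n)(r+n-1) + (1/6)(r+n) + (-1).
  a_n = -3 / D(n) * a_{n-1}.
Since the indicial polynomial factors as (r - r_1)(r - r_2), D(n) = (r_1 + n - r_1)(r_1 + n - r_2) = n(n + 13/6).
Evaluating step by step (a_0 = 1):
  n = 1: D(1) = 1(1 + 13/6) = 19/6; numerator = -3(1) = -3; a_1 = (-3)/(19/6) = -18/19
  n = 2: D(2) = 2(2 + 13/6) = 25/3; numerator = -3(-18/19) = 54/19; a_2 = (54/19)/(25/3) = 162/475
  n = 3: D(3) = 3(3 + 13/6) = 31/2; numerator = -3(162/475) = -486/475; a_3 = (-486/475)/(31/2) = -972/14725
  n = 4: D(4) = 4(4 + 13/6) = 74/3; numerator = -3(-972/14725) = 2916/14725; a_4 = (2916/14725)/(74/3) = 4374/544825

r = 3/2; a_0 = 1; a_1 = -18/19; a_2 = 162/475; a_3 = -972/14725; a_4 = 4374/544825


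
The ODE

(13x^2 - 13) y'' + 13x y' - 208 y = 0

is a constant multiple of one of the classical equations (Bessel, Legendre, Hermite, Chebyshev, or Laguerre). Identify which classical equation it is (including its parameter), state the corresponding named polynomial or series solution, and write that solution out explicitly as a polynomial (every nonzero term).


All three coefficients share the factor -13; dividing through by -13 gives  (1 - x^2) y'' - x y' + 16 y = 0.
This matches the Chebyshev equation (1 - x^2) y'' - x y' + n^2 y = 0 (note the -x y' term, not -2x y') with n^2 = 16, so n = 4; the polynomial solution is T_4(x).
With y = sum_k a_k x^k, matching x^k gives (k+2)(k+1) a_{k+2} = (k^2 - n^2) a_k = (k - 4)(k + 4) a_k. The right side vanishes at k = 4, so the series with the parity of 4 terminates at degree 4.
Standard normalization: leading coefficient of T_n is 2^(n-1), so a_4 = 2^3 = 8. Work downward with a_k = (k+1)(k+2) a_{k+2} / ((k - 4)(k + 4)):
  a_2 = (3)(4)(8) / ((2 - 4)(2 + 4)) = 96/(-12) = -8
  a_0 = (1)(2)(-8) / ((0 - 4)(0 + 4)) = -16/(-16) = 1
Hence T_4(x) = 8 x^4 - 8 x^2 + 1.

T_4(x); series = 8 x^4 - 8 x^2 + 1


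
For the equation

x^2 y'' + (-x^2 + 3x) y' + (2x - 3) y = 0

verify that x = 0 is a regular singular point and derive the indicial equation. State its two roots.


Divide by x^2 to reach normal form y'' + P_1(x) y' + P_2(x) y = 0 with P_1(x) = -1 + 3/x and P_2(x) = 2/x - 3/x^2.
x = 0 is a singular point because the y'-coefficient -1 + 3/x has a pole at x = 0 and the y-coefficient 2/x - 3/x^2 has a pole at x = 0.
It is a regular singular point because x P_1(x) = p(x) = 3 - x and x^2 P_2(x) = q(x) = 2x - 3 are polynomials, hence analytic at x = 0.
p(0) = 3,  q(0) = -3.
Indicial equation: r(r-1) + p(0) r + q(0) = 0, i.e. r^2 + (p(0) - 1) r + q(0) = 0, i.e. r^2 + 2 r - 3 = 0.
Discriminant: (2)^2 - 4(-3) = 16, so r = (-2 ± 4)/2.
Solving: r_1 = 1, r_2 = -3.

indicial: r^2 + 2 r - 3 = 0; roots r_1 = 1, r_2 = -3


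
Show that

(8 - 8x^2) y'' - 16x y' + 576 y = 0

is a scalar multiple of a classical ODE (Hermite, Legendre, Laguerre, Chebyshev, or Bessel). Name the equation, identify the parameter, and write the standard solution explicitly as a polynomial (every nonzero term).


All three coefficients share the factor 8; dividing through by 8 gives  (1 - x^2) y'' - 2x y' + 72 y = 0.
This matches the Legendre equation (1 - x^2) y'' - 2x y' + n(n+1) y = 0 (note the -2x y' term) with n(n+1) = 72, so n = 8; the polynomial solution is P_8(x).
With y = sum_k a_k x^k, matching x^k gives (k+2)(k+1) a_{k+2} = [k(k+1) - n(n+1)] a_k = (k - 8)(k + 9) a_k. The right side vanishes at k = 8, so the series with the parity of 8 terminates at degree 8.
Standard normalization (P_n(1) = 1): leading coefficient (2n)!/(2^n (n!)^2) = 20922789888000/(256*1625702400) = 6435/128, so a_8 = 6435/128. Work downward with a_k = (k+1)(k+2) a_{k+2} / ((k - 8)(k + 9)):
  a_6 = (7)(8)(6435/128) / ((6 - 8)(6 + 9)) = (45045/16)/(-30) = -3003/32
  a_4 = (5)(6)(-3003/32) / ((4 - 8)(4 + 9)) = (-45045/16)/(-52) = 3465/64
  a_2 = (3)(4)(3465/64) / ((2 - 8)(2 + 9)) = (10395/16)/(-66) = -315/32
  a_0 = (1)(2)(-315/32) / ((0 - 8)(0 + 9)) = (-315/16)/(-72) = 35/128
Hence P_8(x) = 6435 x^8/128 - 3003 x^6/32 + 3465 x^4/64 - 315 x^2/32 + 35/128.

P_8(x); series = 6435 x^8/128 - 3003 x^6/32 + 3465 x^4/64 - 315 x^2/32 + 35/128


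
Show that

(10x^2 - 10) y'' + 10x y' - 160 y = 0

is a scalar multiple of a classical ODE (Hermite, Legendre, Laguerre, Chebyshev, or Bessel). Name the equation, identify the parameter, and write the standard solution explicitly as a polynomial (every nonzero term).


All three coefficients share the factor -10; dividing through by -10 gives  (1 - x^2) y'' - x y' + 16 y = 0.
This matches the Chebyshev equation (1 - x^2) y'' - x y' + n^2 y = 0 (note the -x y' term, not -2x y') with n^2 = 16, so n = 4; the polynomial solution is T_4(x).
With y = sum_k a_k x^k, matching x^k gives (k+2)(k+1) a_{k+2} = (k^2 - n^2) a_k = (k - 4)(k + 4) a_k. The right side vanishes at k = 4, so the series with the parity of 4 terminates at degree 4.
Standard normalization: leading coefficient of T_n is 2^(n-1), so a_4 = 2^3 = 8. Work downward with a_k = (k+1)(k+2) a_{k+2} / ((k - 4)(k + 4)):
  a_2 = (3)(4)(8) / ((2 - 4)(2 + 4)) = 96/(-12) = -8
  a_0 = (1)(2)(-8) / ((0 - 4)(0 + 4)) = -16/(-16) = 1
Hence T_4(x) = 8 x^4 - 8 x^2 + 1.

T_4(x); series = 8 x^4 - 8 x^2 + 1


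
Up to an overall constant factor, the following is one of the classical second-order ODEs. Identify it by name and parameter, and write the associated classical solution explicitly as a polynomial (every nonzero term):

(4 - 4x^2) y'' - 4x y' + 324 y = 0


All three coefficients share the factor 4; dividing through by 4 gives  (1 - x^2) y'' - x y' + 81 y = 0.
This matches the Chebyshev equation (1 - x^2) y'' - x y' + n^2 y = 0 (note the -x y' term, not -2x y') with n^2 = 81, so n = 9; the polynomial solution is T_9(x).
With y = sum_k a_k x^k, matching x^k gives (k+2)(k+1) a_{k+2} = (k^2 - n^2) a_k = (k - 9)(k + 9) a_k. The right side vanishes at k = 9, so the series with the parity of 9 terminates at degree 9.
Standard normalization: leading coefficient of T_n is 2^(n-1), so a_9 = 2^8 = 256. Work downward with a_k = (k+1)(k+2) a_{k+2} / ((k - 9)(k + 9)):
  a_7 = (8)(9)(256) / ((7 - 9)(7 + 9)) = 18432/(-32) = -576
  a_5 = (6)(7)(-576) / ((5 - 9)(5 + 9)) = -24192/(-56) = 432
  a_3 = (4)(5)(432) / ((3 - 9)(3 + 9)) = 8640/(-72) = -120
  a_1 = (2)(3)(-120) / ((1 - 9)(1 + 9)) = -720/(-80) = 9
Hence T_9(x) = 256 x^9 - 576 x^7 + 432 x^5 - 120 x^3 + 9 x.

T_9(x); series = 256 x^9 - 576 x^7 + 432 x^5 - 120 x^3 + 9 x


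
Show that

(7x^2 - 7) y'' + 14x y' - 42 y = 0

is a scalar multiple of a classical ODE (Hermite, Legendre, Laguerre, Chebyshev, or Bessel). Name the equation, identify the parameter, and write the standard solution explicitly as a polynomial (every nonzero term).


All three coefficients share the factor -7; dividing through by -7 gives  (1 - x^2) y'' - 2x y' + 6 y = 0.
This matches the Legendre equation (1 - x^2) y'' - 2x y' + n(n+1) y = 0 (note the -2x y' term) with n(n+1) = 6, so n = 2; the polynomial solution is P_2(x).
With y = sum_k a_k x^k, matching x^k gives (k+2)(k+1) a_{k+2} = [k(k+1) - n(n+1)] a_k = (k - 2)(k + 3) a_k. The right side vanishes at k = 2, so the series with the parity of 2 terminates at degree 2.
Standard normalization (P_n(1) = 1): leading coefficient (2n)!/(2^n (n!)^2) = 24/(4*4) = 3/2, so a_2 = 3/2. Work downward with a_k = (k+1)(k+2) a_{k+2} / ((k - 2)(k + 3)):
  a_0 = (1)(2)(3/2) / ((0 - 2)(0 + 3)) = 3/(-6) = -1/2
Hence P_2(x) = 3 x^2/2 - 1/2.

P_2(x); series = 3 x^2/2 - 1/2


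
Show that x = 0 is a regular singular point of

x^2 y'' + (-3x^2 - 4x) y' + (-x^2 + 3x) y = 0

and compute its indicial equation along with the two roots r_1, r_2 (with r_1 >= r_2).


Divide by x^2 to reach normal form y'' + P_1(x) y' + P_2(x) y = 0 with P_1(x) = -3 - 4/x and P_2(x) = -1 + 3/x.
x = 0 is a singular point because the y'-coefficient -3 - 4/x has a pole at x = 0 and the y-coefficient -1 + 3/x has a pole at x = 0.
It is a regular singular point because x P_1(x) = p(x) = -3x - 4 and x^2 P_2(x) = q(x) = -x^2 + 3x are polynomials, hence analytic at x = 0.
p(0) = -4,  q(0) = 0.
Indicial equation: r(r-1) + p(0) r + q(0) = 0, i.e. r^2 + (p(0) - 1) r + q(0) = 0, i.e. r^2 - 5 r = 0.
Discriminant: (-5)^2 - 4(0) = 25, so r = (5 ± 5)/2.
Solving: r_1 = 5, r_2 = 0.

indicial: r^2 - 5 r = 0; roots r_1 = 5, r_2 = 0


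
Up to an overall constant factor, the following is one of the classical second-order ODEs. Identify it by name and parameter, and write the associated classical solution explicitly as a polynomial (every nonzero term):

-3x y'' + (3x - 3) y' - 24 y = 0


All three coefficients share the factor -3; dividing through by -3 gives  x y'' + (1 - x) y' + 8 y = 0.
This matches the Laguerre equation x y'' + (1 - x) y' + n y = 0 with n = 8; the polynomial solution is L_8(x).
With y = sum_k a_k x^k, matching x^k gives (k+1)k a_{k+1} + (k+1) a_{k+1} - k a_k + n a_k = 0, i.e. (k+1)^2 a_{k+1} = (k - n) a_k = (k - 8) a_k. The right side vanishes at k = 8, so the series terminates at degree 8.
Standard normalization L_n(0) = 1 gives a_0 = 1. Work upward with a_{k+1} = (k - 8) a_k / (k+1)^2:
  a_1 = (0 - 8)(1) / 1^2 = -8/1 = -8
  a_2 = (1 - 8)(-8) / 2^2 = 56/4 = 14
  a_3 = (2 - 8)(14) / 3^2 = -84/9 = -28/3
  a_4 = (3 - 8)(-28/3) / 4^2 = (140/3)/16 = 35/12
  a_5 = (4 - 8)(35/12) / 5^2 = (-35/3)/25 = -7/15
  a_6 = (5 - 8)(-7/15) / 6^2 = (7/5)/36 = 7/180
  a_7 = (6 - 8)(7/180) / 7^2 = (-7/90)/49 = -1/630
  a_8 = (7 - 8)(-1/630) / 8^2 = (1/630)/64 = 1/40320
Hence L_8(x) = x^8/40320 - x^7/630 + 7 x^6/180 - 7 x^5/15 + 35 x^4/12 - 28 x^3/3 + 14 x^2 - 8 x + 1.

L_8(x); series = x^8/40320 - x^7/630 + 7 x^6/180 - 7 x^5/15 + 35 x^4/12 - 28 x^3/3 + 14 x^2 - 8 x + 1


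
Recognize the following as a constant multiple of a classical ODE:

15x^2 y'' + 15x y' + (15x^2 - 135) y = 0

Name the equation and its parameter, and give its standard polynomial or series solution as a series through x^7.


All three coefficients share the factor 15; dividing through by 15 gives  x^2 y'' + x y' + (x^2 - 9) y = 0.
This matches the Bessel equation x^2 y'' + x y' + (x^2 - nu^2) y = 0 with nu^2 = 9, so nu = 3; the solution bounded at x = 0 is J_3(x).
Frobenius at x = 0: indicial roots ±nu; for r = nu the recurrence k(k + 2nu) c_k = -c_{k-2} gives the standard series J_nu(x) = sum_{k>=0} (-1)^k / (k! (k+nu)!) (x/2)^(2k+nu). Evaluate the first 3 terms:
  k = 0: (-1)^0 / (0! * 3! * 2^3) x^3 = 1/(1*6*8) x^3 = (1/48) x^3
  k = 1: (-1)^1 / (1! * 4! * 2^5) x^5 = -1/(1*24*32) x^5 = (-1/768) x^5
  k = 2: (-1)^2 / (2! * 5! * 2^7) x^7 = 1/(2*120*128) x^7 = (1/30720) x^7
Hence J_3(x) = x^7/30720 - x^5/768 + x^3/48 + ....

J_3(x); series = x^7/30720 - x^5/768 + x^3/48


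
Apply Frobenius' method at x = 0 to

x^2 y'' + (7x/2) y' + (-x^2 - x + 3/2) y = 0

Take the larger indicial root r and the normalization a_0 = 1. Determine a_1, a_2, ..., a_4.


Write in Frobenius form y'' + (p(x)/x) y' + (q(x)/x^2) y = 0:
  p(x) = 7/2,  q(x) = -x^2 - x + 3/2.
Indicial equation: r(r-1) + (7/2) r + (3/2) = 0 -> roots r_1 = -1, r_2 = -3/2.
Take r = r_1 = -1. Let y(x) = x^r sum_{n>=0} a_n x^n with a_0 = 1.
Substitute y = x^r sum a_n x^n and match x^{r+n}. The recurrence is
  D(n) a_n - 1 a_{n-1} - 1 a_{n-2} = 0,  where D(n) = (r+n)(r+n-1) + (7/2)(r+n) + (3/2).
  a_n = [1 a_{n-1} + 1 a_{n-2}] / D(n).
Since the indicial polynomial factors as (r - r_1)(r - r_2), D(n) = (r_1 + n - r_1)(r_1 + n - r_2) = n(n + 1/2).
Evaluating step by step (a_0 = 1):
  n = 1: D(1) = 1(1 + 1/2) = 3/2; numerator = 1(1) = 1; a_1 = (1)/(3/2) = 2/3
  n = 2: D(2) = 2(2 + 1/2) = 5; numerator = 1(2/3) + 1(1) = 5/3; a_2 = (5/3)/(5) = 1/3
  n = 3: D(3) = 3(3 + 1/2) = 21/2; numerator = 1(1/3) + 1(2/3) = 1; a_3 = (1)/(21/2) = 2/21
  n = 4: D(4) = 4(4 + 1/2) = 18; numerator = 1(2/21) + 1(1/3) = 3/7; a_4 = (3/7)/(18) = 1/42

r = -1; a_0 = 1; a_1 = 2/3; a_2 = 1/3; a_3 = 2/21; a_4 = 1/42


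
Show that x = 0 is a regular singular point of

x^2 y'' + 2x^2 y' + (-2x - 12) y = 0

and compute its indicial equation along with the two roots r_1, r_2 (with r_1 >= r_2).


Divide by x^2 to reach normal form y'' + P_1(x) y' + P_2(x) y = 0 with P_1(x) = 2 and P_2(x) = -2/x - 12/x^2.
x = 0 is a singular point because the y-coefficient -2/x - 12/x^2 has a pole at x = 0.
It is a regular singular point because x P_1(x) = p(x) = 2x and x^2 P_2(x) = q(x) = -2x - 12 are polynomials, hence analytic at x = 0.
p(0) = 0,  q(0) = -12.
Indicial equation: r(r-1) + p(0) r + q(0) = 0, i.e. r^2 + (p(0) - 1) r + q(0) = 0, i.e. r^2 - 1 r - 12 = 0.
Discriminant: (-1)^2 - 4(-12) = 49, so r = (1 ± 7)/2.
Solving: r_1 = 4, r_2 = -3.

indicial: r^2 - 1 r - 12 = 0; roots r_1 = 4, r_2 = -3


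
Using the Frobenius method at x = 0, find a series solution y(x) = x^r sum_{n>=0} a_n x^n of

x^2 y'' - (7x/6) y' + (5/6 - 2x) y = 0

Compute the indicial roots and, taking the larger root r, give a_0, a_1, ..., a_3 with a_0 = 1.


Write in Frobenius form y'' + (p(x)/x) y' + (q(x)/x^2) y = 0:
  p(x) = -7/6,  q(x) = 5/6 - 2x.
Indicial equation: r(r-1) + (-7/6) r + (5/6) = 0 -> roots r_1 = 5/3, r_2 = 1/2.
Take r = r_1 = 5/3. Let y(x) = x^r sum_{n>=0} a_n x^n with a_0 = 1.
Substitute y = x^r sum a_n x^n and match x^{r+n}. The recurrence is
  D(n) a_n - 2 a_{n-1} = 0,  where D(n) = (r+n)(r+n-1) + (-7/6)(r+n) + (5/6).
  a_n = 2 / D(n) * a_{n-1}.
Since the indicial polynomial factors as (r - r_1)(r - r_2), D(n) = (r_1 + n - r_1)(r_1 + n - r_2) = n(n + 7/6).
Evaluating step by step (a_0 = 1):
  n = 1: D(1) = 1(1 + 7/6) = 13/6; numerator = 2(1) = 2; a_1 = (2)/(13/6) = 12/13
  n = 2: D(2) = 2(2 + 7/6) = 19/3; numerator = 2(12/13) = 24/13; a_2 = (24/13)/(19/3) = 72/247
  n = 3: D(3) = 3(3 + 7/6) = 25/2; numerator = 2(72/247) = 144/247; a_3 = (144/247)/(25/2) = 288/6175

r = 5/3; a_0 = 1; a_1 = 12/13; a_2 = 72/247; a_3 = 288/6175


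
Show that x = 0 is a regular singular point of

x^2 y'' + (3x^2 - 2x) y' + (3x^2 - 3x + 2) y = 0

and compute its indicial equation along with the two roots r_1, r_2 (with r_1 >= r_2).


Divide by x^2 to reach normal form y'' + P_1(x) y' + P_2(x) y = 0 with P_1(x) = 3 - 2/x and P_2(x) = 3 - 3/x + 2/x^2.
x = 0 is a singular point because the y'-coefficient 3 - 2/x has a pole at x = 0 and the y-coefficient 3 - 3/x + 2/x^2 has a pole at x = 0.
It is a regular singular point because x P_1(x) = p(x) = 3x - 2 and x^2 P_2(x) = q(x) = 3x^2 - 3x + 2 are polynomials, hence analytic at x = 0.
p(0) = -2,  q(0) = 2.
Indicial equation: r(r-1) + p(0) r + q(0) = 0, i.e. r^2 + (p(0) - 1) r + q(0) = 0, i.e. r^2 - 3 r + 2 = 0.
Discriminant: (-3)^2 - 4(2) = 1, so r = (3 ± 1)/2.
Solving: r_1 = 2, r_2 = 1.

indicial: r^2 - 3 r + 2 = 0; roots r_1 = 2, r_2 = 1


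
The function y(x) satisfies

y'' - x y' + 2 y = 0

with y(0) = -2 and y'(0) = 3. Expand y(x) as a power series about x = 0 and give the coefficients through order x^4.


Ansatz: y(x) = sum_{n>=0} a_n x^n, so y'(x) = sum_{n>=1} n a_n x^(n-1) and y''(x) = sum_{n>=2} n(n-1) a_n x^(n-2).
Substitute into P(x) y'' + Q(x) y' + R(x) y = 0 with P(x) = 1, Q(x) = -x, R(x) = 2, and match powers of x.
Initial conditions: a_0 = -2, a_1 = 3.
Setting the coefficient of each power of x to zero and solving order by order (substituting the coefficients already found):
  x^0: 2 a_2 + 2 a_0 = 0  ->  2 a_2 = -2 a_0 = 4  ->  a_2 = 2
  x^1: 6 a_3 + a_1 = 0  ->  6 a_3 = -a_1 = -3  ->  a_3 = -1/2
  x^2: 12 a_4 = 0  ->  a_4 = 0
Truncated series: y(x) = -2 + 3 x + 2 x^2 - (1/2) x^3 + O(x^5).

a_0 = -2; a_1 = 3; a_2 = 2; a_3 = -1/2; a_4 = 0


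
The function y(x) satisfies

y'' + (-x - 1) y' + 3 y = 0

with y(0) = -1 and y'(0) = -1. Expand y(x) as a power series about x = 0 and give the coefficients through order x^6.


Ansatz: y(x) = sum_{n>=0} a_n x^n, so y'(x) = sum_{n>=1} n a_n x^(n-1) and y''(x) = sum_{n>=2} n(n-1) a_n x^(n-2).
Substitute into P(x) y'' + Q(x) y' + R(x) y = 0 with P(x) = 1, Q(x) = -x - 1, R(x) = 3, and match powers of x.
Initial conditions: a_0 = -1, a_1 = -1.
Setting the coefficient of each power of x to zero and solving order by order (substituting the coefficients already found):
  x^0: 2 a_2 - a_1 + 3 a_0 = 0  ->  2 a_2 = a_1 - 3 a_0 = 2  ->  a_2 = 1
  x^1: 6 a_3 - 2 a_2 + 2 a_1 = 0  ->  6 a_3 = 2 a_2 - 2 a_1 = 4  ->  a_3 = 2/3
  x^2: 12 a_4 - 3 a_3 + a_2 = 0  ->  12 a_4 = 3 a_3 - a_2 = 1  ->  a_4 = 1/12
  x^3: 20 a_5 - 4 a_4 = 0  ->  20 a_5 = 4 a_4 = 1/3  ->  a_5 = 1/60
  x^4: 30 a_6 - 5 a_5 - a_4 = 0  ->  30 a_6 = 5 a_5 + a_4 = 1/6  ->  a_6 = 1/180
Truncated series: y(x) = -1 - x + x^2 + (2/3) x^3 + (1/12) x^4 + (1/60) x^5 + (1/180) x^6 + O(x^7).

a_0 = -1; a_1 = -1; a_2 = 1; a_3 = 2/3; a_4 = 1/12; a_5 = 1/60; a_6 = 1/180


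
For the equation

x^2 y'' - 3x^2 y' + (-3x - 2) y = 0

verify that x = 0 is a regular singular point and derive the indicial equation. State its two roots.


Divide by x^2 to reach normal form y'' + P_1(x) y' + P_2(x) y = 0 with P_1(x) = -3 and P_2(x) = -3/x - 2/x^2.
x = 0 is a singular point because the y-coefficient -3/x - 2/x^2 has a pole at x = 0.
It is a regular singular point because x P_1(x) = p(x) = -3x and x^2 P_2(x) = q(x) = -3x - 2 are polynomials, hence analytic at x = 0.
p(0) = 0,  q(0) = -2.
Indicial equation: r(r-1) + p(0) r + q(0) = 0, i.e. r^2 + (p(0) - 1) r + q(0) = 0, i.e. r^2 - 1 r - 2 = 0.
Discriminant: (-1)^2 - 4(-2) = 9, so r = (1 ± 3)/2.
Solving: r_1 = 2, r_2 = -1.

indicial: r^2 - 1 r - 2 = 0; roots r_1 = 2, r_2 = -1


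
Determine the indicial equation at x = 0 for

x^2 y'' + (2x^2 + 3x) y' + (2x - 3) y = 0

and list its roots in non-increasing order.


Divide by x^2 to reach normal form y'' + P_1(x) y' + P_2(x) y = 0 with P_1(x) = 2 + 3/x and P_2(x) = 2/x - 3/x^2.
x = 0 is a singular point because the y'-coefficient 2 + 3/x has a pole at x = 0 and the y-coefficient 2/x - 3/x^2 has a pole at x = 0.
It is a regular singular point because x P_1(x) = p(x) = 2x + 3 and x^2 P_2(x) = q(x) = 2x - 3 are polynomials, hence analytic at x = 0.
p(0) = 3,  q(0) = -3.
Indicial equation: r(r-1) + p(0) r + q(0) = 0, i.e. r^2 + (p(0) - 1) r + q(0) = 0, i.e. r^2 + 2 r - 3 = 0.
Discriminant: (2)^2 - 4(-3) = 16, so r = (-2 ± 4)/2.
Solving: r_1 = 1, r_2 = -3.

indicial: r^2 + 2 r - 3 = 0; roots r_1 = 1, r_2 = -3


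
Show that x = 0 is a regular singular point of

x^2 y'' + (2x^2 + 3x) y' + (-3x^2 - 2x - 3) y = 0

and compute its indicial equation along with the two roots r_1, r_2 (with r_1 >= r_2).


Divide by x^2 to reach normal form y'' + P_1(x) y' + P_2(x) y = 0 with P_1(x) = 2 + 3/x and P_2(x) = -3 - 2/x - 3/x^2.
x = 0 is a singular point because the y'-coefficient 2 + 3/x has a pole at x = 0 and the y-coefficient -3 - 2/x - 3/x^2 has a pole at x = 0.
It is a regular singular point because x P_1(x) = p(x) = 2x + 3 and x^2 P_2(x) = q(x) = -3x^2 - 2x - 3 are polynomials, hence analytic at x = 0.
p(0) = 3,  q(0) = -3.
Indicial equation: r(r-1) + p(0) r + q(0) = 0, i.e. r^2 + (p(0) - 1) r + q(0) = 0, i.e. r^2 + 2 r - 3 = 0.
Discriminant: (2)^2 - 4(-3) = 16, so r = (-2 ± 4)/2.
Solving: r_1 = 1, r_2 = -3.

indicial: r^2 + 2 r - 3 = 0; roots r_1 = 1, r_2 = -3


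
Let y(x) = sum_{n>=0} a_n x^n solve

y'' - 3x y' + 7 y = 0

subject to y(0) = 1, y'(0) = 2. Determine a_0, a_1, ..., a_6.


Ansatz: y(x) = sum_{n>=0} a_n x^n, so y'(x) = sum_{n>=1} n a_n x^(n-1) and y''(x) = sum_{n>=2} n(n-1) a_n x^(n-2).
Substitute into P(x) y'' + Q(x) y' + R(x) y = 0 with P(x) = 1, Q(x) = -3x, R(x) = 7, and match powers of x.
Initial conditions: a_0 = 1, a_1 = 2.
Setting the coefficient of each power of x to zero and solving order by order (substituting the coefficients already found):
  x^0: 2 a_2 + 7 a_0 = 0  ->  2 a_2 = -7 a_0 = -7  ->  a_2 = -7/2
  x^1: 6 a_3 + 4 a_1 = 0  ->  6 a_3 = -4 a_1 = -8  ->  a_3 = -4/3
  x^2: 12 a_4 + a_2 = 0  ->  12 a_4 = -a_2 = 7/2  ->  a_4 = 7/24
  x^3: 20 a_5 - 2 a_3 = 0  ->  20 a_5 = 2 a_3 = -8/3  ->  a_5 = -2/15
  x^4: 30 a_6 - 5 a_4 = 0  ->  30 a_6 = 5 a_4 = 35/24  ->  a_6 = 7/144
Truncated series: y(x) = 1 + 2 x - (7/2) x^2 - (4/3) x^3 + (7/24) x^4 - (2/15) x^5 + (7/144) x^6 + O(x^7).

a_0 = 1; a_1 = 2; a_2 = -7/2; a_3 = -4/3; a_4 = 7/24; a_5 = -2/15; a_6 = 7/144


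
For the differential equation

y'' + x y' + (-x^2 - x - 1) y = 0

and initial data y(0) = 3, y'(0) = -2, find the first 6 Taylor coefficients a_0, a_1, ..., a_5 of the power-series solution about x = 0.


Ansatz: y(x) = sum_{n>=0} a_n x^n, so y'(x) = sum_{n>=1} n a_n x^(n-1) and y''(x) = sum_{n>=2} n(n-1) a_n x^(n-2).
Substitute into P(x) y'' + Q(x) y' + R(x) y = 0 with P(x) = 1, Q(x) = x, R(x) = -x^2 - x - 1, and match powers of x.
Initial conditions: a_0 = 3, a_1 = -2.
Setting the coefficient of each power of x to zero and solving order by order (substituting the coefficients already found):
  x^0: 2 a_2 - a_0 = 0  ->  2 a_2 = a_0 = 3  ->  a_2 = 3/2
  x^1: 6 a_3 - a_0 = 0  ->  6 a_3 = a_0 = 3  ->  a_3 = 1/2
  x^2: 12 a_4 + a_2 - a_1 - a_0 = 0  ->  12 a_4 = -a_2 + a_1 + a_0 = -1/2  ->  a_4 = -1/24
  x^3: 20 a_5 + 2 a_3 - a_2 - a_1 = 0  ->  20 a_5 = -2 a_3 + a_2 + a_1 = -3/2  ->  a_5 = -3/40
Truncated series: y(x) = 3 - 2 x + (3/2) x^2 + (1/2) x^3 - (1/24) x^4 - (3/40) x^5 + O(x^6).

a_0 = 3; a_1 = -2; a_2 = 3/2; a_3 = 1/2; a_4 = -1/24; a_5 = -3/40


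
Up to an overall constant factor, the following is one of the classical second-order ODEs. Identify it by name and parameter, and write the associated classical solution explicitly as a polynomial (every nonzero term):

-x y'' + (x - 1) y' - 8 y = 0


All three coefficients share the factor -1; dividing through by -1 gives  x y'' + (1 - x) y' + 8 y = 0.
This matches the Laguerre equation x y'' + (1 - x) y' + n y = 0 with n = 8; the polynomial solution is L_8(x).
With y = sum_k a_k x^k, matching x^k gives (k+1)k a_{k+1} + (k+1) a_{k+1} - k a_k + n a_k = 0, i.e. (k+1)^2 a_{k+1} = (k - n) a_k = (k - 8) a_k. The right side vanishes at k = 8, so the series terminates at degree 8.
Standard normalization L_n(0) = 1 gives a_0 = 1. Work upward with a_{k+1} = (k - 8) a_k / (k+1)^2:
  a_1 = (0 - 8)(1) / 1^2 = -8/1 = -8
  a_2 = (1 - 8)(-8) / 2^2 = 56/4 = 14
  a_3 = (2 - 8)(14) / 3^2 = -84/9 = -28/3
  a_4 = (3 - 8)(-28/3) / 4^2 = (140/3)/16 = 35/12
  a_5 = (4 - 8)(35/12) / 5^2 = (-35/3)/25 = -7/15
  a_6 = (5 - 8)(-7/15) / 6^2 = (7/5)/36 = 7/180
  a_7 = (6 - 8)(7/180) / 7^2 = (-7/90)/49 = -1/630
  a_8 = (7 - 8)(-1/630) / 8^2 = (1/630)/64 = 1/40320
Hence L_8(x) = x^8/40320 - x^7/630 + 7 x^6/180 - 7 x^5/15 + 35 x^4/12 - 28 x^3/3 + 14 x^2 - 8 x + 1.

L_8(x); series = x^8/40320 - x^7/630 + 7 x^6/180 - 7 x^5/15 + 35 x^4/12 - 28 x^3/3 + 14 x^2 - 8 x + 1


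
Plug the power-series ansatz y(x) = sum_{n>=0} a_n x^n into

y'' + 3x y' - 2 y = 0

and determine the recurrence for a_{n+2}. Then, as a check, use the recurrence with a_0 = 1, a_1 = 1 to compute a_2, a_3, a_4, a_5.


Substitute y = sum_n a_n x^n.
y''(x) has coefficient (n+2)(n+1) a_{n+2} at x^n;
3 x y'(x) has coefficient 3 n a_n at x^n (shift);
-2 y(x) has coefficient -2 a_n at x^n.
Matching x^n: (n+2)(n+1) a_{n+2} + (3n - 2) a_n = 0.
Thus a_{n+2} = (-3n + 2) / ((n+1)(n+2)) * a_n.

Check with a_0 = 1, a_1 = 1 (apply the recurrence for n = 0, 1, 2, 3): a_0 = 1, a_1 = 1, a_2 = 1, a_3 = -1/6, a_4 = -1/3, a_5 = 7/120.

a_(n+2) = (-3n + 2) / ((n+1)(n+2)) * a_n; check: a_0 = 1, a_1 = 1, a_2 = 1, a_3 = -1/6, a_4 = -1/3, a_5 = 7/120


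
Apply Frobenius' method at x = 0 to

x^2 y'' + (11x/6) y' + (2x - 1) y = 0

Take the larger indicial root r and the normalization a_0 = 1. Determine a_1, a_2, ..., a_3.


Write in Frobenius form y'' + (p(x)/x) y' + (q(x)/x^2) y = 0:
  p(x) = 11/6,  q(x) = 2x - 1.
Indicial equation: r(r-1) + (11/6) r + (-1) = 0 -> roots r_1 = 2/3, r_2 = -3/2.
Take r = r_1 = 2/3. Let y(x) = x^r sum_{n>=0} a_n x^n with a_0 = 1.
Substitute y = x^r sum a_n x^n and match x^{r+n}. The recurrence is
  D(n) a_n + 2 a_{n-1} = 0,  where D(n) = (r+n)(r+n-1) + (11/6)(r+n) + (-1).
  a_n = -2 / D(n) * a_{n-1}.
Since the indicial polynomial factors as (r - r_1)(r - r_2), D(n) = (r_1 + n - r_1)(r_1 + n - r_2) = n(n + 13/6).
Evaluating step by step (a_0 = 1):
  n = 1: D(1) = 1(1 + 13/6) = 19/6; numerator = -2(1) = -2; a_1 = (-2)/(19/6) = -12/19
  n = 2: D(2) = 2(2 + 13/6) = 25/3; numerator = -2(-12/19) = 24/19; a_2 = (24/19)/(25/3) = 72/475
  n = 3: D(3) = 3(3 + 13/6) = 31/2; numerator = -2(72/475) = -144/475; a_3 = (-144/475)/(31/2) = -288/14725

r = 2/3; a_0 = 1; a_1 = -12/19; a_2 = 72/475; a_3 = -288/14725


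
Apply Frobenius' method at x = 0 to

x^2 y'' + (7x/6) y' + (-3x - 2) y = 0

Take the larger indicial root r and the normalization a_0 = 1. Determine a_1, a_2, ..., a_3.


Write in Frobenius form y'' + (p(x)/x) y' + (q(x)/x^2) y = 0:
  p(x) = 7/6,  q(x) = -3x - 2.
Indicial equation: r(r-1) + (7/6) r + (-2) = 0 -> roots r_1 = 4/3, r_2 = -3/2.
Take r = r_1 = 4/3. Let y(x) = x^r sum_{n>=0} a_n x^n with a_0 = 1.
Substitute y = x^r sum a_n x^n and match x^{r+n}. The recurrence is
  D(n) a_n - 3 a_{n-1} = 0,  where D(n) = (r+n)(r+n-1) + (7/6)(r+n) + (-2).
  a_n = 3 / D(n) * a_{n-1}.
Since the indicial polynomial factors as (r - r_1)(r - r_2), D(n) = (r_1 + n - r_1)(r_1 + n - r_2) = n(n + 17/6).
Evaluating step by step (a_0 = 1):
  n = 1: D(1) = 1(1 + 17/6) = 23/6; numerator = 3(1) = 3; a_1 = (3)/(23/6) = 18/23
  n = 2: D(2) = 2(2 + 17/6) = 29/3; numerator = 3(18/23) = 54/23; a_2 = (54/23)/(29/3) = 162/667
  n = 3: D(3) = 3(3 + 17/6) = 35/2; numerator = 3(162/667) = 486/667; a_3 = (486/667)/(35/2) = 972/23345

r = 4/3; a_0 = 1; a_1 = 18/23; a_2 = 162/667; a_3 = 972/23345
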